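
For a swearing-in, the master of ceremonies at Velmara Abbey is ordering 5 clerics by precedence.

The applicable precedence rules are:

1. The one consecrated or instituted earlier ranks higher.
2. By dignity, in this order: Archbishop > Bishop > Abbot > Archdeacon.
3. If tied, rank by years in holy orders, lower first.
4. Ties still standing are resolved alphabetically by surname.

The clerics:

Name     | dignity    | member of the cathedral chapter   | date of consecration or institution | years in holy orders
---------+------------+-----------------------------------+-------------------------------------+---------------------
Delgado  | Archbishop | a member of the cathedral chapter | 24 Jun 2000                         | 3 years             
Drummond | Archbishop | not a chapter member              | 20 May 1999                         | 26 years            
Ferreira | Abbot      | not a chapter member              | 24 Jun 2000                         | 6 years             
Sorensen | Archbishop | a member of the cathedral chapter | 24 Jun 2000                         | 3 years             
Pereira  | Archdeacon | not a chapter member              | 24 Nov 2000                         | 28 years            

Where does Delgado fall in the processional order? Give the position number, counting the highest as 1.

2

By date of consecration or institution (earlier first): Drummond (20 May 1999); then Delgado, Sorensen and Ferreira (each 24 Jun 2000); then Pereira (24 Nov 2000).
Among Delgado, Sorensen and Ferreira, by dignity: Delgado and Sorensen (Archbishop) before Ferreira (Abbot).
Delgado and Sorensen both have years in holy orders 3 years, so the next rule applies.
Among Delgado and Sorensen, alphabetically by surname: Delgado before Sorensen.
Order: Drummond, Delgado, Sorensen, Ferreira, Pereira. So position 2.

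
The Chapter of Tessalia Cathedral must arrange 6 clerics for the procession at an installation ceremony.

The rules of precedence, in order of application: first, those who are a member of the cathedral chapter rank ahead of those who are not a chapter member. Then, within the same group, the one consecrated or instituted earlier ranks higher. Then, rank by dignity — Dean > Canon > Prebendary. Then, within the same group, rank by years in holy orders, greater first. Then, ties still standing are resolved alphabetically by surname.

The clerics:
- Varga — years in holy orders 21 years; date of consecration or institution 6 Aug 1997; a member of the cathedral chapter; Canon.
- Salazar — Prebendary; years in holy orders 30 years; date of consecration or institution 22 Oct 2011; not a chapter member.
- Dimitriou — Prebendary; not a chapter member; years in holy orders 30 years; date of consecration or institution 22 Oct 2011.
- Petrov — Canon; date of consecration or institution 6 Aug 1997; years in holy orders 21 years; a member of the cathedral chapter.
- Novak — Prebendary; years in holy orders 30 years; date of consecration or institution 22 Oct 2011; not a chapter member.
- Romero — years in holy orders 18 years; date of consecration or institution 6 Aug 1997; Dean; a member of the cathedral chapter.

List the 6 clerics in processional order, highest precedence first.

By the first rule: Romero, Petrov and Varga (each a member of the cathedral chapter); then Dimitriou, Novak and Salazar (each not a chapter member).
Romero, Petrov and Varga all have date of consecration or institution 6 Aug 1997, so the next rule applies.
Among Romero, Petrov and Varga, by dignity: Romero (Dean) before Petrov and Varga (Canon).
Petrov and Varga both have years in holy orders 21 years, so the next rule applies.
Among Petrov and Varga, alphabetically by surname: Petrov before Varga.
Dimitriou, Novak and Salazar all have date of consecration or institution 22 Oct 2011, so the next rule applies.
Dimitriou, Novak and Salazar are each Prebendary, so the next rule applies.
Dimitriou, Novak and Salazar all have years in holy orders 30 years, so the next rule applies.
Among Dimitriou, Novak and Salazar, alphabetically by surname: Dimitriou before Novak before Salazar.
Full order: Romero, Petrov, Varga, Dimitriou, Novak, Salazar.

Romero, Petrov, Varga, Dimitriou, Novak, Salazar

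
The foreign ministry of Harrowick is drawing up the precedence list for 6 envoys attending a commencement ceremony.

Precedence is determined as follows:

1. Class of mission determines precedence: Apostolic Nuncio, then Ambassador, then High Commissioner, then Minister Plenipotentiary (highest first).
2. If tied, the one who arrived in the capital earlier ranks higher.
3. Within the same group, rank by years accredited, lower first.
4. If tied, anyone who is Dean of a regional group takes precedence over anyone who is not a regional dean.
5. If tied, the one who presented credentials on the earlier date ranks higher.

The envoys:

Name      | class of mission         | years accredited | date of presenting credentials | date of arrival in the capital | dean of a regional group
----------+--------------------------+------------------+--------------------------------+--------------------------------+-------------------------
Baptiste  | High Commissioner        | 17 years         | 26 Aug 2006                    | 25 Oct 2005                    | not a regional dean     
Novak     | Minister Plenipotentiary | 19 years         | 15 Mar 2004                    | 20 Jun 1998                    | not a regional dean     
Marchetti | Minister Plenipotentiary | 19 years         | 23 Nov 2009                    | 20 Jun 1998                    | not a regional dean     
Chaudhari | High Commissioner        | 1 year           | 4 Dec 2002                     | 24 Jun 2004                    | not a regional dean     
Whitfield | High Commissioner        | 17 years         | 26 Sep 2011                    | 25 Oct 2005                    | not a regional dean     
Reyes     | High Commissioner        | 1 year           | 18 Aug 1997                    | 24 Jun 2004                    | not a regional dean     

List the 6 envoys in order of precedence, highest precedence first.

Reyes, Chaudhari, Baptiste, Whitfield, Novak, Marchetti

By class of mission: Reyes, Chaudhari, Baptiste and Whitfield (High Commissioner); then Novak and Marchetti (Minister Plenipotentiary).
Among Reyes, Chaudhari, Baptiste and Whitfield, by date of arrival in the capital (earlier first): Reyes and Chaudhari (24 Jun 2004) before Baptiste and Whitfield (25 Oct 2005).
Reyes and Chaudhari both have years accredited 1 year, so the next rule applies.
Reyes and Chaudhari are each not a regional dean, so the next rule applies.
Among Reyes and Chaudhari, by date of presenting credentials (earlier first): Reyes (18 Aug 1997) before Chaudhari (4 Dec 2002).
Baptiste and Whitfield both have years accredited 17 years, so the next rule applies.
Baptiste and Whitfield are each not a regional dean, so the next rule applies.
Among Baptiste and Whitfield, by date of presenting credentials (earlier first): Baptiste (26 Aug 2006) before Whitfield (26 Sep 2011).
Novak and Marchetti both have date of arrival in the capital 20 Jun 1998, so the next rule applies.
Novak and Marchetti both have years accredited 19 years, so the next rule applies.
Novak and Marchetti are each not a regional dean, so the next rule applies.
Among Novak and Marchetti, by date of presenting credentials (earlier first): Novak (15 Mar 2004) before Marchetti (23 Nov 2009).
Full order: Reyes, Chaudhari, Baptiste, Whitfield, Novak, Marchetti.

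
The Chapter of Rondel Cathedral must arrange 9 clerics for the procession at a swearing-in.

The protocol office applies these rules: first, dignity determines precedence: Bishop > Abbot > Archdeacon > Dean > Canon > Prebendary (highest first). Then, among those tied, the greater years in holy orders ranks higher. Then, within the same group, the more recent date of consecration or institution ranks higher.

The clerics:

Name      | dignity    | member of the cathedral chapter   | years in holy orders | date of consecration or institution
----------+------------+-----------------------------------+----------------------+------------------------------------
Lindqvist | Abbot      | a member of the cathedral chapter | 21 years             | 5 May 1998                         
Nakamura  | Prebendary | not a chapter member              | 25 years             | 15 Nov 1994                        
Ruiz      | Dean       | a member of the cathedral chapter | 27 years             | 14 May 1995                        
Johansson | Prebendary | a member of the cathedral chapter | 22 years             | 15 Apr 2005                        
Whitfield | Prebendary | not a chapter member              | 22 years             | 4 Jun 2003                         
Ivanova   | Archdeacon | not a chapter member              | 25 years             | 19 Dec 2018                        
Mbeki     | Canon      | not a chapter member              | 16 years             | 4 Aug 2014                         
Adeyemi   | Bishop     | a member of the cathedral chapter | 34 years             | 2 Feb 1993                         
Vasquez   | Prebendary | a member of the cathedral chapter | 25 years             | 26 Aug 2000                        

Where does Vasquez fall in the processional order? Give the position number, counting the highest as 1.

6

By dignity: Adeyemi (Bishop); then Lindqvist (Abbot); then Ivanova (Archdeacon); then Ruiz (Dean); then Mbeki (Canon); then Vasquez, Nakamura, Johansson and Whitfield (Prebendary).
Among Vasquez, Nakamura, Johansson and Whitfield, by years in holy orders (higher first): Vasquez and Nakamura (25 years) before Johansson and Whitfield (22 years).
Among Vasquez and Nakamura, by date of consecration or institution (later first): Vasquez (26 Aug 2000) before Nakamura (15 Nov 1994).
Among Johansson and Whitfield, by date of consecration or institution (later first): Johansson (15 Apr 2005) before Whitfield (4 Jun 2003).
Order: Adeyemi, Lindqvist, Ivanova, Ruiz, Mbeki, Vasquez, Nakamura, Johansson, Whitfield. So position 6.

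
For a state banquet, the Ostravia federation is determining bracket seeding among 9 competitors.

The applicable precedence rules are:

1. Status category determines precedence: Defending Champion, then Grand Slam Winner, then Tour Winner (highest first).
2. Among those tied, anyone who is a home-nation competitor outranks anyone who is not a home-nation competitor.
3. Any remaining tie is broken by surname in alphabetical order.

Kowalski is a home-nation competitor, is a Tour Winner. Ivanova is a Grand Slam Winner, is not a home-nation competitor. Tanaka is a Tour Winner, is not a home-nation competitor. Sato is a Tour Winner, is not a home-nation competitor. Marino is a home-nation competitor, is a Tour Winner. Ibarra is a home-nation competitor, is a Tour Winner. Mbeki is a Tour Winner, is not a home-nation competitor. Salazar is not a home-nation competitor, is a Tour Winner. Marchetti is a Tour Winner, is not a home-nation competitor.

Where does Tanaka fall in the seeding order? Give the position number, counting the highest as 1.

9

By status category: Ivanova (Grand Slam Winner); then Ibarra, Kowalski, Marino, Marchetti, Mbeki, Salazar, Sato and Tanaka (Tour Winner).
Among Ibarra, Kowalski, Marino, Marchetti, Mbeki, Salazar, Sato and Tanaka, a home-nation competitor before not a home-nation competitor: Ibarra, Kowalski and Marino (a home-nation competitor) before Marchetti, Mbeki, Salazar, Sato and Tanaka (not a home-nation competitor).
Among Ibarra, Kowalski and Marino, alphabetically by surname: Ibarra before Kowalski before Marino.
Among Marchetti, Mbeki, Salazar, Sato and Tanaka, alphabetically by surname: Marchetti before Mbeki before Salazar before Sato before Tanaka.
Order: Ivanova, Ibarra, Kowalski, Marino, Marchetti, Mbeki, Salazar, Sato, Tanaka. So position 9.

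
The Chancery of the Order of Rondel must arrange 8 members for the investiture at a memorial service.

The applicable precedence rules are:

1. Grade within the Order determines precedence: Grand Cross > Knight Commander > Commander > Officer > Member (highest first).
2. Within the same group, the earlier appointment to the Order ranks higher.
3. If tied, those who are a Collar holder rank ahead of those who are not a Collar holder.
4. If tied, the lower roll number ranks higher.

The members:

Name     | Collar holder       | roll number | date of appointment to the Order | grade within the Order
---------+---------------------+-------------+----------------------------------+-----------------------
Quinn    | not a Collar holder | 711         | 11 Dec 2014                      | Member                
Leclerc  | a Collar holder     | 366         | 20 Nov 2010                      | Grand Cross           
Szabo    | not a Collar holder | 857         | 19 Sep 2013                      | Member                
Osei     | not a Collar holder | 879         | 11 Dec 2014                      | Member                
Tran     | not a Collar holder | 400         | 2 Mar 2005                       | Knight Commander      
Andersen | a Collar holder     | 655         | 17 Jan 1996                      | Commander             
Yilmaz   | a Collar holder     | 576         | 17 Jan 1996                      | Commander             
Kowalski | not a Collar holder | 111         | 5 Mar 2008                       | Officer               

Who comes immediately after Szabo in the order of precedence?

By grade within the Order: Leclerc (Grand Cross); then Tran (Knight Commander); then Yilmaz and Andersen (Commander); then Kowalski (Officer); then Szabo, Quinn and Osei (Member).
Yilmaz and Andersen both have date of appointment to the Order 17 Jan 1996, so the next rule applies.
Yilmaz and Andersen are each a Collar holder, so the next rule applies.
Among Yilmaz and Andersen, by roll number (lower first): Yilmaz (576) before Andersen (655).
Among Szabo, Quinn and Osei, by date of appointment to the Order (earlier first): Szabo (19 Sep 2013) before Quinn and Osei (11 Dec 2014).
Quinn and Osei are each not a Collar holder, so the next rule applies.
Among Quinn and Osei, by roll number (lower first): Quinn (711) before Osei (879).
Order: Leclerc, Tran, Yilmaz, Andersen, Kowalski, Szabo, Quinn, Osei.

Quinn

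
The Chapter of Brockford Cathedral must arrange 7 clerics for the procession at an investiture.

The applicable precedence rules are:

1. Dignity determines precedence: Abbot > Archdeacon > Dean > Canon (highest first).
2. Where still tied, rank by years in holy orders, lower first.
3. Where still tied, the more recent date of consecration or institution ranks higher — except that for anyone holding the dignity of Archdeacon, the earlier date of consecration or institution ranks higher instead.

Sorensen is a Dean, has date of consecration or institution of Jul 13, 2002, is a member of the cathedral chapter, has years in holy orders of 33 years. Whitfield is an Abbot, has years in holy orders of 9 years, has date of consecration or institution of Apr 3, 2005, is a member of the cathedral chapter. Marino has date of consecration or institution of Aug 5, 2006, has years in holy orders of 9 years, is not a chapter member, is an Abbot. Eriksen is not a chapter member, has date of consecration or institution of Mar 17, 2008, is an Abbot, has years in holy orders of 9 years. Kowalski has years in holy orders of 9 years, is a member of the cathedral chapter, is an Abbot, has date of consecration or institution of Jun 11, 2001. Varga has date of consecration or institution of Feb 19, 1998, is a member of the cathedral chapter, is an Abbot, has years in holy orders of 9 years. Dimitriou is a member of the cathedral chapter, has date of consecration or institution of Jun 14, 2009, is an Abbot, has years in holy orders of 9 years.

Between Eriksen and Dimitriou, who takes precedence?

By dignity: Dimitriou, Eriksen, Marino, Whitfield, Kowalski and Varga (Abbot); then Sorensen (Dean).
Dimitriou, Eriksen, Marino, Whitfield, Kowalski and Varga all have years in holy orders 9 years, so the next rule applies.
Among Dimitriou, Eriksen, Marino, Whitfield, Kowalski and Varga, by date of consecration or institution (later first): Dimitriou (Jun 14, 2009) before Eriksen (Mar 17, 2008) before Marino (Aug 5, 2006) before Whitfield (Apr 3, 2005) before Kowalski (Jun 11, 2001) before Varga (Feb 19, 1998).
So Dimitriou takes precedence.

Dimitriou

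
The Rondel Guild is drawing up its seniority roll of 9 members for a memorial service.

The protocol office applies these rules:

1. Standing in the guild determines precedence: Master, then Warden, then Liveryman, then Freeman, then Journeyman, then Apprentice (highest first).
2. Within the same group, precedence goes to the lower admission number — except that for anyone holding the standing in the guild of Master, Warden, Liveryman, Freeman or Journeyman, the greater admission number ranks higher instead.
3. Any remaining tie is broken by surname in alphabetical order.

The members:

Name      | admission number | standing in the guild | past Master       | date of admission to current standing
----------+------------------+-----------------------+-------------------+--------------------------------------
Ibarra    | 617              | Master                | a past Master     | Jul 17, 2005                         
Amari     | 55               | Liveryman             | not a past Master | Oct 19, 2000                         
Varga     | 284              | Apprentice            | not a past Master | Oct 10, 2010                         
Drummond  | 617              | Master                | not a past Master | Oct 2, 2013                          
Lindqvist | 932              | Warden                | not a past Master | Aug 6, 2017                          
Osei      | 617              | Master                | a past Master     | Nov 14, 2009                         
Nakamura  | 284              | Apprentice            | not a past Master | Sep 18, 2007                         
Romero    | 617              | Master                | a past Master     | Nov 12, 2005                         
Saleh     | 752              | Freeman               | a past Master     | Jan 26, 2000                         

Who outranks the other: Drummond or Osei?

Drummond

By standing in the guild: Drummond, Ibarra, Osei and Romero (Master); then Lindqvist (Warden); then Amari (Liveryman); then Saleh (Freeman); then Nakamura and Varga (Apprentice).
Drummond, Ibarra, Osei and Romero all have admission number 617, so the next rule applies.
Among Drummond, Ibarra, Osei and Romero, alphabetically by surname: Drummond before Ibarra before Osei before Romero.
Nakamura and Varga both have admission number 284, so the next rule applies.
Among Nakamura and Varga, alphabetically by surname: Nakamura before Varga.
So Drummond takes precedence.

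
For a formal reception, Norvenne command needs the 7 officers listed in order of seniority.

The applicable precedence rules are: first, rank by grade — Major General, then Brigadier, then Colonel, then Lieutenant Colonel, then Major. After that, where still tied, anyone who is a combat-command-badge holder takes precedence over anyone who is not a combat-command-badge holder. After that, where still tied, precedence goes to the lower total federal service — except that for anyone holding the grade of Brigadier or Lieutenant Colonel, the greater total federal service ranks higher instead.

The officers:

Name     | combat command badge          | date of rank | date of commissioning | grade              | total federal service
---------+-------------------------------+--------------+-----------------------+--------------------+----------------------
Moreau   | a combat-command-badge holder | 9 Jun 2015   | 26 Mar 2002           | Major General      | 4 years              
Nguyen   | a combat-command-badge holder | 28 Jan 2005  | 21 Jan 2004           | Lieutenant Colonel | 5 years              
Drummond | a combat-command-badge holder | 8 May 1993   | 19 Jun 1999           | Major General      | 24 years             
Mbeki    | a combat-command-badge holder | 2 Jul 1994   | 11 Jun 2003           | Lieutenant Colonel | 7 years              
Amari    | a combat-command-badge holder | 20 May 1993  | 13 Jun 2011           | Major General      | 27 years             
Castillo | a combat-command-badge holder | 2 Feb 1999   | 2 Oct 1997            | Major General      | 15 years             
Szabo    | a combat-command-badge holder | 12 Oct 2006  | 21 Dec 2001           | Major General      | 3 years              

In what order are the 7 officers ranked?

By grade: Szabo, Moreau, Castillo, Drummond and Amari (Major General); then Mbeki and Nguyen (Lieutenant Colonel).
Szabo, Moreau, Castillo, Drummond and Amari are each a combat-command-badge holder, so the next rule applies.
Among Szabo, Moreau, Castillo, Drummond and Amari, by total federal service (lower first): Szabo (3 years) before Moreau (4 years) before Castillo (15 years) before Drummond (24 years) before Amari (27 years).
Mbeki and Nguyen are each a combat-command-badge holder, so the next rule applies.
Among Mbeki and Nguyen, by total federal service (higher first) (reversed rule for this group): Mbeki (7 years) before Nguyen (5 years).
Full order: Szabo, Moreau, Castillo, Drummond, Amari, Mbeki, Nguyen.

Szabo, Moreau, Castillo, Drummond, Amari, Mbeki, Nguyen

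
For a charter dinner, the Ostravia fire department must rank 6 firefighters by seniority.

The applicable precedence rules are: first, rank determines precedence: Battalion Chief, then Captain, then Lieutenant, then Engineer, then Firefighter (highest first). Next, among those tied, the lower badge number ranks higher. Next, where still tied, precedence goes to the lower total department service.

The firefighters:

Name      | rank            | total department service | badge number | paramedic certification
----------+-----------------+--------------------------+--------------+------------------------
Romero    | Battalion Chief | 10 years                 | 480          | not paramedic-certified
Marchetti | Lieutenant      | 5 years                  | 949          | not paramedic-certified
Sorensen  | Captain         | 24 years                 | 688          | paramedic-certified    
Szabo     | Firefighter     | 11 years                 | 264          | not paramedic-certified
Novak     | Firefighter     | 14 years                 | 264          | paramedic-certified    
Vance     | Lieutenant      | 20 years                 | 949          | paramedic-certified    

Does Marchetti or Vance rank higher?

Marchetti

By rank: Romero (Battalion Chief); then Sorensen (Captain); then Marchetti and Vance (Lieutenant); then Szabo and Novak (Firefighter).
Marchetti and Vance both have badge number 949, so the next rule applies.
Among Marchetti and Vance, by total department service (lower first): Marchetti (5 years) before Vance (20 years).
Szabo and Novak both have badge number 264, so the next rule applies.
Among Szabo and Novak, by total department service (lower first): Szabo (11 years) before Novak (14 years).
So Marchetti takes precedence.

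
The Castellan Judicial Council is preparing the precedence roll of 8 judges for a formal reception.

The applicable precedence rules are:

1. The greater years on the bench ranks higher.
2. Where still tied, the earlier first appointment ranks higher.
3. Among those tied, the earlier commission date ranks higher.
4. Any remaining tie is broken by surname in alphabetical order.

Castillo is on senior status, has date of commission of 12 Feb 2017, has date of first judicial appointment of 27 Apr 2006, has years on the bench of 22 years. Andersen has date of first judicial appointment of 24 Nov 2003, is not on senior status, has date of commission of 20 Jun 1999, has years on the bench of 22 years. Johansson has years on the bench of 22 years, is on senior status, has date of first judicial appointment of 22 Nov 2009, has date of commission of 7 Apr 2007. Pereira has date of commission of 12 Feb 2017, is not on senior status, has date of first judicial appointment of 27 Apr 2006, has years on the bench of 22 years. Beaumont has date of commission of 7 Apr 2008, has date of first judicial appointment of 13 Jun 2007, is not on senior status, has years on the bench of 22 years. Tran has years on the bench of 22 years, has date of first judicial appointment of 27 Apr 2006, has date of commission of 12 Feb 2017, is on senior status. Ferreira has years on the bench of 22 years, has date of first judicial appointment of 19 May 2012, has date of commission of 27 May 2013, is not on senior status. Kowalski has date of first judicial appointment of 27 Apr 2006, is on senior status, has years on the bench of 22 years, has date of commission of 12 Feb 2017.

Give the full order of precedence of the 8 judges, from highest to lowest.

By years on the bench (higher first): Andersen, Castillo, Kowalski, Pereira, Tran, Beaumont, Johansson and Ferreira (each 22 years).
Among Andersen, Castillo, Kowalski, Pereira, Tran, Beaumont, Johansson and Ferreira, by date of first judicial appointment (earlier first): Andersen (24 Nov 2003) before Castillo, Kowalski, Pereira and Tran (27 Apr 2006) before Beaumont (13 Jun 2007) before Johansson (22 Nov 2009) before Ferreira (19 May 2012).
Castillo, Kowalski, Pereira and Tran all have date of commission 12 Feb 2017, so the next rule applies.
Among Castillo, Kowalski, Pereira and Tran, alphabetically by surname: Castillo before Kowalski before Pereira before Tran.
Full order: Andersen, Castillo, Kowalski, Pereira, Tran, Beaumont, Johansson, Ferreira.

Andersen, Castillo, Kowalski, Pereira, Tran, Beaumont, Johansson, Ferreira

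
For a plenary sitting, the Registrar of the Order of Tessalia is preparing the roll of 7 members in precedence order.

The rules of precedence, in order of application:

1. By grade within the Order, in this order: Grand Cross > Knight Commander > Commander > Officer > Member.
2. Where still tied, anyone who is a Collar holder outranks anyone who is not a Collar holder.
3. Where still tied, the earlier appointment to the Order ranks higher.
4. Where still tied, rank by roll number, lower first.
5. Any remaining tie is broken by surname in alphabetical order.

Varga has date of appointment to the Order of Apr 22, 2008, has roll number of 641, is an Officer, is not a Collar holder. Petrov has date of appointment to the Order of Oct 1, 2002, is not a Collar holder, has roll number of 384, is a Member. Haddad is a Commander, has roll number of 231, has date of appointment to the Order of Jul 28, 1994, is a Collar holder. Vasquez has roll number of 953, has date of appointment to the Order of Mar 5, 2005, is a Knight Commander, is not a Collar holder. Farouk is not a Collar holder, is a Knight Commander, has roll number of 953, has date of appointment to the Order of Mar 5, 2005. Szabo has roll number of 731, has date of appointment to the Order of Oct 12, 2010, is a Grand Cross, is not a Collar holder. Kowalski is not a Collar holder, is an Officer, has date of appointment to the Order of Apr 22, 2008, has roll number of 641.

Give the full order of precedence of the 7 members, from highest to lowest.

Szabo, Farouk, Vasquez, Haddad, Kowalski, Varga, Petrov

By grade within the Order: Szabo (Grand Cross); then Farouk and Vasquez (Knight Commander); then Haddad (Commander); then Kowalski and Varga (Officer); then Petrov (Member).
Farouk and Vasquez are each not a Collar holder, so the next rule applies.
Farouk and Vasquez both have date of appointment to the Order Mar 5, 2005, so the next rule applies.
Farouk and Vasquez both have roll number 953, so the next rule applies.
Among Farouk and Vasquez, alphabetically by surname: Farouk before Vasquez.
Kowalski and Varga are each not a Collar holder, so the next rule applies.
Kowalski and Varga both have date of appointment to the Order Apr 22, 2008, so the next rule applies.
Kowalski and Varga both have roll number 641, so the next rule applies.
Among Kowalski and Varga, alphabetically by surname: Kowalski before Varga.
Full order: Szabo, Farouk, Vasquez, Haddad, Kowalski, Varga, Petrov.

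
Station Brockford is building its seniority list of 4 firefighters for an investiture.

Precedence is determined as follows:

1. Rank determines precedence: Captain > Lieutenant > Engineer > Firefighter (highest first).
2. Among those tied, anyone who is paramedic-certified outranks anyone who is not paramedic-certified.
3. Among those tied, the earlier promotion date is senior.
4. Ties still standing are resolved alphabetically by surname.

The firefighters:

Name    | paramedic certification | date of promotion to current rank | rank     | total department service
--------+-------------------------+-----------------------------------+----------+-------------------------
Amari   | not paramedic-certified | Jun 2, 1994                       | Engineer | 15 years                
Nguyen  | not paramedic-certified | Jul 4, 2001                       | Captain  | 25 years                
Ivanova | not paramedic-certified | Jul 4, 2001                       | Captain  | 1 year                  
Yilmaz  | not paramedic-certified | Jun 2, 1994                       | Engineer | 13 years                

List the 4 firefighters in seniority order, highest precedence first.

Ivanova, Nguyen, Amari, Yilmaz

By rank: Ivanova and Nguyen (Captain); then Amari and Yilmaz (Engineer).
Ivanova and Nguyen are each not paramedic-certified, so the next rule applies.
Ivanova and Nguyen both have date of promotion to current rank Jul 4, 2001, so the next rule applies.
Among Ivanova and Nguyen, alphabetically by surname: Ivanova before Nguyen.
Amari and Yilmaz are each not paramedic-certified, so the next rule applies.
Amari and Yilmaz both have date of promotion to current rank Jun 2, 1994, so the next rule applies.
Among Amari and Yilmaz, alphabetically by surname: Amari before Yilmaz.
Full order: Ivanova, Nguyen, Amari, Yilmaz.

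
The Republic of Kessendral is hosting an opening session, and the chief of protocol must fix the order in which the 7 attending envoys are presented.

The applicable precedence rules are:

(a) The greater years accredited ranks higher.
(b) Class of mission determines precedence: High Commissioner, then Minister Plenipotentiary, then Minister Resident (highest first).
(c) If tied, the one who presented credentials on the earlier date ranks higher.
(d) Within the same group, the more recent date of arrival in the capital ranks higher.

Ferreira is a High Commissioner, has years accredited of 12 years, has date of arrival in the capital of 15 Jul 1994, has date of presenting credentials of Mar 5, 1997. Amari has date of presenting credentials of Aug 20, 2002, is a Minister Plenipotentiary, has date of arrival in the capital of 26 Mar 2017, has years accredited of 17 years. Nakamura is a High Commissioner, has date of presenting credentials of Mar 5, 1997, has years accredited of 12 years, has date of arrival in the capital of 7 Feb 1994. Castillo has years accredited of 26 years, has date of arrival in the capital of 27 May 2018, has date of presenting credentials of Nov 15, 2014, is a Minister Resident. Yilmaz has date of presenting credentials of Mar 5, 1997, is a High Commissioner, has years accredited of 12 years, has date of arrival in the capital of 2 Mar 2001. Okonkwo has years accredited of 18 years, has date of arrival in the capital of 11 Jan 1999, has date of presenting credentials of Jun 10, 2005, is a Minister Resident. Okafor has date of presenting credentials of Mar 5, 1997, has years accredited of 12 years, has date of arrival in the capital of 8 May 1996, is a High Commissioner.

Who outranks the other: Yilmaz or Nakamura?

Yilmaz

By years accredited (higher first): Castillo (26 years); then Okonkwo (18 years); then Amari (17 years); then Yilmaz, Okafor, Ferreira and Nakamura (each 12 years).
Yilmaz, Okafor, Ferreira and Nakamura are each High Commissioner, so the next rule applies.
Yilmaz, Okafor, Ferreira and Nakamura all have date of presenting credentials Mar 5, 1997, so the next rule applies.
Among Yilmaz, Okafor, Ferreira and Nakamura, by date of arrival in the capital (later first): Yilmaz (2 Mar 2001) before Okafor (8 May 1996) before Ferreira (15 Jul 1994) before Nakamura (7 Feb 1994).
So Yilmaz takes precedence.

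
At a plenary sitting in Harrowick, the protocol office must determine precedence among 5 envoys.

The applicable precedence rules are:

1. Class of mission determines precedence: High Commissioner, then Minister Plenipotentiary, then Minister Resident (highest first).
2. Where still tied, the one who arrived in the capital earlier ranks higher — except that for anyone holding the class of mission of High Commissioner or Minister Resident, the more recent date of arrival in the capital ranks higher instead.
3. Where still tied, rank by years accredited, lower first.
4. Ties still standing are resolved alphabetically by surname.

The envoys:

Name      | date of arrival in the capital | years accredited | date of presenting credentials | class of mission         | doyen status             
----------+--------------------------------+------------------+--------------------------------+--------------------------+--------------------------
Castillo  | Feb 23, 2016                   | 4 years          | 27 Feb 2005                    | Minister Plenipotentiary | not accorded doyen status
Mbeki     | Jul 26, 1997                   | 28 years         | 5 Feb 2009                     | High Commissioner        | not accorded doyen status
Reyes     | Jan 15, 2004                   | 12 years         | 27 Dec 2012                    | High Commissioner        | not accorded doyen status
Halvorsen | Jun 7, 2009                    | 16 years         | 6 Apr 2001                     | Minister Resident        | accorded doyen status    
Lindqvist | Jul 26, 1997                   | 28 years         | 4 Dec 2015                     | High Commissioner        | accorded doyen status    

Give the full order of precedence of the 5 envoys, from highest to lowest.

Reyes, Lindqvist, Mbeki, Castillo, Halvorsen

By class of mission: Reyes, Lindqvist and Mbeki (High Commissioner); then Castillo (Minister Plenipotentiary); then Halvorsen (Minister Resident).
Among Reyes, Lindqvist and Mbeki, by date of arrival in the capital (later first) (reversed rule for this group): Reyes (Jan 15, 2004) before Lindqvist and Mbeki (Jul 26, 1997).
Lindqvist and Mbeki both have years accredited 28 years, so the next rule applies.
Among Lindqvist and Mbeki, alphabetically by surname: Lindqvist before Mbeki.
Full order: Reyes, Lindqvist, Mbeki, Castillo, Halvorsen.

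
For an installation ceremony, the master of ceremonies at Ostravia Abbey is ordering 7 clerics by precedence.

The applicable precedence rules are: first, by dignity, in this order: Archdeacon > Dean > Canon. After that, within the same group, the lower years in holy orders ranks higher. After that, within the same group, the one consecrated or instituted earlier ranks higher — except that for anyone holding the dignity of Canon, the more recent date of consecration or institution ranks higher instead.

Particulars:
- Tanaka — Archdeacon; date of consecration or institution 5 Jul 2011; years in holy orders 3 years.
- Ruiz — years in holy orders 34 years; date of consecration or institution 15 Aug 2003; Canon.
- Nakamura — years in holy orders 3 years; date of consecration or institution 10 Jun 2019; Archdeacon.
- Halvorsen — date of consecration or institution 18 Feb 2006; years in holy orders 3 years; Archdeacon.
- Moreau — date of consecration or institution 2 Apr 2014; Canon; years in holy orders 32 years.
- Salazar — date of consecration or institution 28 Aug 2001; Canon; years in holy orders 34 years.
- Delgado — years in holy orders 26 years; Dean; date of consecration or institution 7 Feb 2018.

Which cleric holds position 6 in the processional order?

Ruiz

By dignity: Halvorsen, Tanaka and Nakamura (Archdeacon); then Delgado (Dean); then Moreau, Ruiz and Salazar (Canon).
Halvorsen, Tanaka and Nakamura all have years in holy orders 3 years, so the next rule applies.
Among Halvorsen, Tanaka and Nakamura, by date of consecration or institution (earlier first): Halvorsen (18 Feb 2006) before Tanaka (5 Jul 2011) before Nakamura (10 Jun 2019).
Among Moreau, Ruiz and Salazar, by years in holy orders (lower first): Moreau (32 years) before Ruiz and Salazar (34 years).
Among Ruiz and Salazar, by date of consecration or institution (later first) (reversed rule for this group): Ruiz (15 Aug 2003) before Salazar (28 Aug 2001).
Order: Halvorsen, Tanaka, Nakamura, Delgado, Moreau, Ruiz, Salazar.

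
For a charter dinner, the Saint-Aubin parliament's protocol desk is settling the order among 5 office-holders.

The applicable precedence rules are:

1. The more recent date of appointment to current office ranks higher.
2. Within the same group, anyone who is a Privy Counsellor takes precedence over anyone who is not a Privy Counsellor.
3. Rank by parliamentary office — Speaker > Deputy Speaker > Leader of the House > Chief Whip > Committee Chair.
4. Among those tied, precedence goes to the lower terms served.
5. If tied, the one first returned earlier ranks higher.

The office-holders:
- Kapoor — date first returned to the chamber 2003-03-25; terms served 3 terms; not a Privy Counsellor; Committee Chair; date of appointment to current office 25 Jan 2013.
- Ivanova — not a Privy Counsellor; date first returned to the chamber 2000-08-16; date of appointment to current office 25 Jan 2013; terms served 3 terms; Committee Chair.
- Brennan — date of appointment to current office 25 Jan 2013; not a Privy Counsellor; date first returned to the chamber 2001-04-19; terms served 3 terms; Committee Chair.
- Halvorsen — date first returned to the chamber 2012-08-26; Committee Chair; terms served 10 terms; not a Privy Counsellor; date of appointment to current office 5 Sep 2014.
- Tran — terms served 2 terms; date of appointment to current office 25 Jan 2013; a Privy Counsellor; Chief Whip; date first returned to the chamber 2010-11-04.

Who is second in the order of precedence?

By date of appointment to current office (later first): Halvorsen (5 Sep 2014); then Tran, Ivanova, Brennan and Kapoor (each 25 Jan 2013).
Among Tran, Ivanova, Brennan and Kapoor, a Privy Counsellor before not a Privy Counsellor: Tran (a Privy Counsellor) before Ivanova, Brennan and Kapoor (not a Privy Counsellor).
Ivanova, Brennan and Kapoor are each Committee Chair, so the next rule applies.
Ivanova, Brennan and Kapoor all have terms served 3 terms, so the next rule applies.
Among Ivanova, Brennan and Kapoor, by date first returned to the chamber (earlier first): Ivanova (2000-08-16) before Brennan (2001-04-19) before Kapoor (2003-03-25).
Order: Halvorsen, Tran, Ivanova, Brennan, Kapoor.

Tran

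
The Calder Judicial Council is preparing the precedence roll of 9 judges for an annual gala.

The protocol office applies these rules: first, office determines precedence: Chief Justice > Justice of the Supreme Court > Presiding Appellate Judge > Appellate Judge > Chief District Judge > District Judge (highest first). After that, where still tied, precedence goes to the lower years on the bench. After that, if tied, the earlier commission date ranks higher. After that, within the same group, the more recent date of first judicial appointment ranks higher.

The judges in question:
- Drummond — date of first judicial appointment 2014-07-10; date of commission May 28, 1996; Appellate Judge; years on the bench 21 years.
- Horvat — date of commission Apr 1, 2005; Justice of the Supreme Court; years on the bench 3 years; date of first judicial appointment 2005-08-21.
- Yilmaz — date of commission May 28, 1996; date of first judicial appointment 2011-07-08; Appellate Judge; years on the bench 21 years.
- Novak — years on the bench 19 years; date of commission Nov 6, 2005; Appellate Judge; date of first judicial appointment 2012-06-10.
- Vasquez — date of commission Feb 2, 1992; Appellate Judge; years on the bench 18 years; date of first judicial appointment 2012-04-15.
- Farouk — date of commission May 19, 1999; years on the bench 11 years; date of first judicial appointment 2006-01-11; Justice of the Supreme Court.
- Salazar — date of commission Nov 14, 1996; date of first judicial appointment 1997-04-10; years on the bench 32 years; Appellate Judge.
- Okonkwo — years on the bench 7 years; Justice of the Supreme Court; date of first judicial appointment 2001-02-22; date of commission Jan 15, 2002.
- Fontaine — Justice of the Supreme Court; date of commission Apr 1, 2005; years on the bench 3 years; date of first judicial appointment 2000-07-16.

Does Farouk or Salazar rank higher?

By office: Horvat, Fontaine, Okonkwo and Farouk (Justice of the Supreme Court); then Vasquez, Novak, Drummond, Yilmaz and Salazar (Appellate Judge).
Among Horvat, Fontaine, Okonkwo and Farouk, by years on the bench (lower first): Horvat and Fontaine (3 years) before Okonkwo (7 years) before Farouk (11 years).
Horvat and Fontaine both have date of commission Apr 1, 2005, so the next rule applies.
Among Horvat and Fontaine, by date of first judicial appointment (later first): Horvat (2005-08-21) before Fontaine (2000-07-16).
Among Vasquez, Novak, Drummond, Yilmaz and Salazar, by years on the bench (lower first): Vasquez (18 years) before Novak (19 years) before Drummond and Yilmaz (21 years) before Salazar (32 years).
Drummond and Yilmaz both have date of commission May 28, 1996, so the next rule applies.
Among Drummond and Yilmaz, by date of first judicial appointment (later first): Drummond (2014-07-10) before Yilmaz (2011-07-08).
So Farouk takes precedence.

Farouk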